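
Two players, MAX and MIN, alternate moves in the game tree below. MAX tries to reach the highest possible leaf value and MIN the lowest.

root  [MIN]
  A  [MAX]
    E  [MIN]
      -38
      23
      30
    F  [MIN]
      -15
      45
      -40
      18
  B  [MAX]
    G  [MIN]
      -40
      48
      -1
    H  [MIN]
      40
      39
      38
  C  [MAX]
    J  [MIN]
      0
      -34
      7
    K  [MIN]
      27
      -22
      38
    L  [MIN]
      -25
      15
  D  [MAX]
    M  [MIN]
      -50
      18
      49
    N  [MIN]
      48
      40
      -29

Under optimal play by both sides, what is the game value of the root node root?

-38

E (MIN): min(-38, 23, 30) = -38
F (MIN): min(-15, 45, -40, 18) = -40
A (MAX): max(-38, -40) = -38
G (MIN): min(-40, 48, -1) = -40
H (MIN): min(40, 39, 38) = 38
B (MAX): max(-40, 38) = 38
J (MIN): min(0, -34, 7) = -34
K (MIN): min(27, -22, 38) = -22
L (MIN): min(-25, 15) = -25
C (MAX): max(-34, -22, -25) = -22
M (MIN): min(-50, 18, 49) = -50
N (MIN): min(48, 40, -29) = -29
D (MAX): max(-50, -29) = -29
root (MIN): min(-38, 38, -22, -29) = -38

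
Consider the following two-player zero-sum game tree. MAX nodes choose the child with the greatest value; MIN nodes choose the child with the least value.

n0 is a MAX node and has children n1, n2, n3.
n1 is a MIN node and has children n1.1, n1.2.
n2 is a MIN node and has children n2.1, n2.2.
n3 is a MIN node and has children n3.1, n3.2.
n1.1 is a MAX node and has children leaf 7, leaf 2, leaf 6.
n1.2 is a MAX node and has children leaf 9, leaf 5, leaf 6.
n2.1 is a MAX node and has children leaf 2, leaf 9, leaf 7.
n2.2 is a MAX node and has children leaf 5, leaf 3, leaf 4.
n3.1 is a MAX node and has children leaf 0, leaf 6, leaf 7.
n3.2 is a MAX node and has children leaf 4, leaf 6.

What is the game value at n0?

7

n1.1 (MAX): max(7, 2, 6) = 7
n1.2 (MAX): max(9, 5, 6) = 9
n1 (MIN): min(7, 9) = 7
n2.1 (MAX): max(2, 9, 7) = 9
n2.2 (MAX): max(5, 3, 4) = 5
n2 (MIN): min(9, 5) = 5
n3.1 (MAX): max(0, 6, 7) = 7
n3.2 (MAX): max(4, 6) = 6
n3 (MIN): min(7, 6) = 6
n0 (MAX): max(7, 5, 6) = 7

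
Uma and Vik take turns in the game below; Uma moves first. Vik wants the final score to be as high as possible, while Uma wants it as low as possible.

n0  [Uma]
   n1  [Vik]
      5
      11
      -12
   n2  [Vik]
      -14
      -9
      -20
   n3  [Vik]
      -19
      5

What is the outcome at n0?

n1 (Vik): max(5, 11, -12) = 11
n2 (Vik): max(-14, -9, -20) = -9
n3 (Vik): max(-19, 5) = 5
n0 (Uma): min(11, -9, 5) = -9

-9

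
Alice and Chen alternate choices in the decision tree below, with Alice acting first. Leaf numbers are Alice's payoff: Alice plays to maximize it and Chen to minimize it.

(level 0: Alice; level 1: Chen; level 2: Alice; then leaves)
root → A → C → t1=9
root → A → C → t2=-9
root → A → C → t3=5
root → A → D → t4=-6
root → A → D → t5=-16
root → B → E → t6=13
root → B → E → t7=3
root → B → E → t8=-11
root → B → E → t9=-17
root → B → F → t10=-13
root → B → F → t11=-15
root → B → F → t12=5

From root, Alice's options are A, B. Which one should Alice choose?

B

C (Alice): max(9, -9, 5) = 9
D (Alice): max(-6, -16) = -6
A (Chen): min(9, -6) = -6
E (Alice): max(13, 3, -11, -17) = 13
F (Alice): max(-13, -15, 5) = 5
B (Chen): min(13, 5) = 5
root (Alice): max(-6, 5) = 5
Alice at root wants the highest of {A=-6, B=5}, so chooses B.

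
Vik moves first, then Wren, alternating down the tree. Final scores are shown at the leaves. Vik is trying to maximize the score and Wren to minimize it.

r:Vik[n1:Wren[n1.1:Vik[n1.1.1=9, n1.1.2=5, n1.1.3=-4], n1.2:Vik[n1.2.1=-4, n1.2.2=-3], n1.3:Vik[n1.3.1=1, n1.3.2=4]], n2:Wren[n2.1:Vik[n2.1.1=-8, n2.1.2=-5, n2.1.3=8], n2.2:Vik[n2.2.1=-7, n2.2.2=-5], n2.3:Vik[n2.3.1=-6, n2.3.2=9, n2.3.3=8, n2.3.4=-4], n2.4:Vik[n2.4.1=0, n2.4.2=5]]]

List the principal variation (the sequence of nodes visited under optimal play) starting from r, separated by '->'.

n1.1 (Vik): max(9, 5, -4) = 9
n1.2 (Vik): max(-4, -3) = -3
n1.3 (Vik): max(1, 4) = 4
n1 (Wren): min(9, -3, 4) = -3
n2.1 (Vik): max(-8, -5, 8) = 8
n2.2 (Vik): max(-7, -5) = -5
n2.3 (Vik): max(-6, 9, 8, -4) = 9
n2.4 (Vik): max(0, 5) = 5
n2 (Wren): min(8, -5, 9, 5) = -5
r (Vik): max(-3, -5) = -3
At r, Vik picks n1 (highest: -3).
At n1, Wren picks n1.2 (lowest: -3).
At n1.2, Vik picks n1.2.2 (highest: -3).
Terminal value -3.

r -> n1 -> n1.2 -> n1.2.2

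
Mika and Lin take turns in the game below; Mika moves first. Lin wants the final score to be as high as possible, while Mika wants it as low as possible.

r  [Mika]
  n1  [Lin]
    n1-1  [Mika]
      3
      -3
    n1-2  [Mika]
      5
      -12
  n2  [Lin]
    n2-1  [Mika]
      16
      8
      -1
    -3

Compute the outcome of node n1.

n1-1 (Mika): min(3, -3) = -3
n1-2 (Mika): min(5, -12) = -12
n1 (Lin): max(-3, -12) = -3

-3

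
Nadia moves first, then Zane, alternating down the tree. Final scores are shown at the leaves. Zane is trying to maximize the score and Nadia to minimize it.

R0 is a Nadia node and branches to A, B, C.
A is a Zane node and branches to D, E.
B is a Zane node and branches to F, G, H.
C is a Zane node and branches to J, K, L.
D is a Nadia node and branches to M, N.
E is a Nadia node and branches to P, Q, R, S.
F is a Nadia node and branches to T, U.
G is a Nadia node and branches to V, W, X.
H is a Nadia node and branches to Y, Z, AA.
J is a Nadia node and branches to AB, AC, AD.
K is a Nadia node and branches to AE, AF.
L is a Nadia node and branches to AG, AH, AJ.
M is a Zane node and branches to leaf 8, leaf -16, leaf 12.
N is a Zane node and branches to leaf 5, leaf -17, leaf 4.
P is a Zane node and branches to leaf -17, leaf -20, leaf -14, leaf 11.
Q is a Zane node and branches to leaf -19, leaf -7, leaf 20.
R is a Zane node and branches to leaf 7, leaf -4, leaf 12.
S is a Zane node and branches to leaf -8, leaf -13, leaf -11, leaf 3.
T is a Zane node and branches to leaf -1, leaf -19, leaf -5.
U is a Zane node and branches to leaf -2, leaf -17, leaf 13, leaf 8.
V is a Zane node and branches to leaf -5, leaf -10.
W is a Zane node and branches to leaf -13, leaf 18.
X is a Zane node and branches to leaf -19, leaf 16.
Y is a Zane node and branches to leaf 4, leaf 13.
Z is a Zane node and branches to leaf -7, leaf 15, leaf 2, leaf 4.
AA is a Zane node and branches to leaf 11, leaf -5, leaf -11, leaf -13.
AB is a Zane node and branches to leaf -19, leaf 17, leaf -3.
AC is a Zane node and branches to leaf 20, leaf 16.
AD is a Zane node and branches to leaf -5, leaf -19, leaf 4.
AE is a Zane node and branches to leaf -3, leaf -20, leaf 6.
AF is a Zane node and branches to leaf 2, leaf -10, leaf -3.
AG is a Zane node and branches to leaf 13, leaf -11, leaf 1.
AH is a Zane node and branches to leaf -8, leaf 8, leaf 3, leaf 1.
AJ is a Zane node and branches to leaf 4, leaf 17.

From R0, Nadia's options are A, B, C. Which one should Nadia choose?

M (Zane): max(8, -16, 12) = 12
N (Zane): max(5, -17, 4) = 5
D (Nadia): min(12, 5) = 5
P (Zane): max(-17, -20, -14, 11) = 11
Q (Zane): max(-19, -7, 20) = 20
R (Zane): max(7, -4, 12) = 12
S (Zane): max(-8, -13, -11, 3) = 3
E (Nadia): min(11, 20, 12, 3) = 3
A (Zane): max(5, 3) = 5
T (Zane): max(-1, -19, -5) = -1
U (Zane): max(-2, -17, 13, 8) = 13
F (Nadia): min(-1, 13) = -1
V (Zane): max(-5, -10) = -5
W (Zane): max(-13, 18) = 18
X (Zane): max(-19, 16) = 16
G (Nadia): min(-5, 18, 16) = -5
Y (Zane): max(4, 13) = 13
Z (Zane): max(-7, 15, 2, 4) = 15
AA (Zane): max(11, -5, -11, -13) = 11
H (Nadia): min(13, 15, 11) = 11
B (Zane): max(-1, -5, 11) = 11
AB (Zane): max(-19, 17, -3) = 17
AC (Zane): max(20, 16) = 20
AD (Zane): max(-5, -19, 4) = 4
J (Nadia): min(17, 20, 4) = 4
AE (Zane): max(-3, -20, 6) = 6
AF (Zane): max(2, -10, -3) = 2
K (Nadia): min(6, 2) = 2
AG (Zane): max(13, -11, 1) = 13
AH (Zane): max(-8, 8, 3, 1) = 8
AJ (Zane): max(4, 17) = 17
L (Nadia): min(13, 8, 17) = 8
C (Zane): max(4, 2, 8) = 8
R0 (Nadia): min(5, 11, 8) = 5
Nadia at R0 wants the lowest of {A=5, B=11, C=8}, so chooses A.

A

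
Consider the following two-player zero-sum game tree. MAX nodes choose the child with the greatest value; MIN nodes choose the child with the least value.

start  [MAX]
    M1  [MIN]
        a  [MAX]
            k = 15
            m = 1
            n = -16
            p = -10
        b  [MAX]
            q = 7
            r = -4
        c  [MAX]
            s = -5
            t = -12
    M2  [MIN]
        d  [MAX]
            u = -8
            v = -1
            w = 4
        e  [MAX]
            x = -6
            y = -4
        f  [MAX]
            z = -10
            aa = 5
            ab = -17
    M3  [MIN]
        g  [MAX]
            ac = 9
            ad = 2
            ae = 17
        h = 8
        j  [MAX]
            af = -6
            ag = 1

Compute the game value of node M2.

-4

d (MAX): max(-8, -1, 4) = 4
e (MAX): max(-6, -4) = -4
f (MAX): max(-10, 5, -17) = 5
M2 (MIN): min(4, -4, 5) = -4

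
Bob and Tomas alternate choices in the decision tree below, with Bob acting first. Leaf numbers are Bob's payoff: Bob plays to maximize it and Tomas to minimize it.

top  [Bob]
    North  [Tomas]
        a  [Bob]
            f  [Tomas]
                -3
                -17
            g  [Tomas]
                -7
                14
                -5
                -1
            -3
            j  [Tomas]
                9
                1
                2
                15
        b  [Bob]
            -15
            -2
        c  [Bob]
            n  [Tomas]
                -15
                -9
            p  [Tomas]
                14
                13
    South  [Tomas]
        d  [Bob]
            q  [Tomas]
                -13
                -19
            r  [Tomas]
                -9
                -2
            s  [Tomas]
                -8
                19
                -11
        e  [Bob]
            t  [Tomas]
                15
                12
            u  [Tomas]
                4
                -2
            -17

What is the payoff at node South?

q (Tomas): min(-13, -19) = -19
r (Tomas): min(-9, -2) = -9
s (Tomas): min(-8, 19, -11) = -11
d (Bob): max(-19, -9, -11) = -9
t (Tomas): min(15, 12) = 12
u (Tomas): min(4, -2) = -2
e (Bob): max(12, -2, -17) = 12
South (Tomas): min(-9, 12) = -9

-9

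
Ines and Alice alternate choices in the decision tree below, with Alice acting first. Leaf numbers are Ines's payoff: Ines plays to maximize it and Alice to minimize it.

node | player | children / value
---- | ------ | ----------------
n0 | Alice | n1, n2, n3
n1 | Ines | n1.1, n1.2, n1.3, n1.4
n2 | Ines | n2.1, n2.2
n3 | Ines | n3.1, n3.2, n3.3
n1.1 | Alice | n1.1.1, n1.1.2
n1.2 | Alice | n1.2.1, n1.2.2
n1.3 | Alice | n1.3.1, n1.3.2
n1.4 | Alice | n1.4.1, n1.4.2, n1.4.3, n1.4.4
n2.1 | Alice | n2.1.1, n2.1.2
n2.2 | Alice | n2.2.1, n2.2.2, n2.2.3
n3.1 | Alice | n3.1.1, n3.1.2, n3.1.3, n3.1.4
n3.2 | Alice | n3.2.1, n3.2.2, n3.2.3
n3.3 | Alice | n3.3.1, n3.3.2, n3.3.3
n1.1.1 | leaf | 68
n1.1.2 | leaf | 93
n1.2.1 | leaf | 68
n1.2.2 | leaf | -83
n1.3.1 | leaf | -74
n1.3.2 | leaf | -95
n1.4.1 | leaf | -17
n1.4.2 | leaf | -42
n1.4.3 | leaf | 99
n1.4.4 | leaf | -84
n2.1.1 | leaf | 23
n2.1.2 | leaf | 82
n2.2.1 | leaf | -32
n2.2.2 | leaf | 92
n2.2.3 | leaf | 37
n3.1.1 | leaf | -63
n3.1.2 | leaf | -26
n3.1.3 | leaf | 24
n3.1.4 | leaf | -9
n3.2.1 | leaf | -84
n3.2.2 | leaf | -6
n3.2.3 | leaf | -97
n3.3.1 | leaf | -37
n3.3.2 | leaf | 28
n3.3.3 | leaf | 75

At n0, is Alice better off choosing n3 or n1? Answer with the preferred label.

n3

n3.1 (Alice): min(-63, -26, 24, -9) = -63
n3.2 (Alice): min(-84, -6, -97) = -97
n3.3 (Alice): min(-37, 28, 75) = -37
n3 (Ines): max(-63, -97, -37) = -37
n1.1 (Alice): min(68, 93) = 68
n1.2 (Alice): min(68, -83) = -83
n1.3 (Alice): min(-74, -95) = -95
n1.4 (Alice): min(-17, -42, 99, -84) = -84
n1 (Ines): max(68, -83, -95, -84) = 68
Alice prefers the lower value; n3=-37, n1=68. n3 is better since -37 < 68.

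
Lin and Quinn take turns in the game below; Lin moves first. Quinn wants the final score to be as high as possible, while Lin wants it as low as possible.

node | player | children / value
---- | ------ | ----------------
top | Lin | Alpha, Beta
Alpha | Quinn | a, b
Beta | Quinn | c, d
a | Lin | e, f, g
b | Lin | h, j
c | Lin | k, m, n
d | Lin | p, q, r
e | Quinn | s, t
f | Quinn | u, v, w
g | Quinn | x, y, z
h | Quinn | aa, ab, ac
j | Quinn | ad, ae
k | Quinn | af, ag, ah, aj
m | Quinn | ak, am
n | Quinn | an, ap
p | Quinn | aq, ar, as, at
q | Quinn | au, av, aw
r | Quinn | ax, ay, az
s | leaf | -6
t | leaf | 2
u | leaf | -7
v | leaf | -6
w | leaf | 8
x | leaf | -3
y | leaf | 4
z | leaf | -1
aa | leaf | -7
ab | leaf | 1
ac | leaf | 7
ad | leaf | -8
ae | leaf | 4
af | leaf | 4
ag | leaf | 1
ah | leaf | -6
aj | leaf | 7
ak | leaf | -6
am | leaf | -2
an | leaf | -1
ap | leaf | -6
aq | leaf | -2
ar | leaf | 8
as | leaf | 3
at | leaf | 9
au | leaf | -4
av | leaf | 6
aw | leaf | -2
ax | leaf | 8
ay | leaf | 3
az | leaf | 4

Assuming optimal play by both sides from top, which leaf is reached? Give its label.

e (Quinn): max(-6, 2) = 2
f (Quinn): max(-7, -6, 8) = 8
g (Quinn): max(-3, 4, -1) = 4
a (Lin): min(2, 8, 4) = 2
h (Quinn): max(-7, 1, 7) = 7
j (Quinn): max(-8, 4) = 4
b (Lin): min(7, 4) = 4
Alpha (Quinn): max(2, 4) = 4
k (Quinn): max(4, 1, -6, 7) = 7
m (Quinn): max(-6, -2) = -2
n (Quinn): max(-1, -6) = -1
c (Lin): min(7, -2, -1) = -2
p (Quinn): max(-2, 8, 3, 9) = 9
q (Quinn): max(-4, 6, -2) = 6
r (Quinn): max(8, 3, 4) = 8
d (Lin): min(9, 6, 8) = 6
Beta (Quinn): max(-2, 6) = 6
top (Lin): min(4, 6) = 4
At top, Lin picks Alpha (lowest: 4).
At Alpha, Quinn picks b (highest: 4).
At b, Lin picks j (lowest: 4).
At j, Quinn picks ae (highest: 4).
Terminal value 4.

ae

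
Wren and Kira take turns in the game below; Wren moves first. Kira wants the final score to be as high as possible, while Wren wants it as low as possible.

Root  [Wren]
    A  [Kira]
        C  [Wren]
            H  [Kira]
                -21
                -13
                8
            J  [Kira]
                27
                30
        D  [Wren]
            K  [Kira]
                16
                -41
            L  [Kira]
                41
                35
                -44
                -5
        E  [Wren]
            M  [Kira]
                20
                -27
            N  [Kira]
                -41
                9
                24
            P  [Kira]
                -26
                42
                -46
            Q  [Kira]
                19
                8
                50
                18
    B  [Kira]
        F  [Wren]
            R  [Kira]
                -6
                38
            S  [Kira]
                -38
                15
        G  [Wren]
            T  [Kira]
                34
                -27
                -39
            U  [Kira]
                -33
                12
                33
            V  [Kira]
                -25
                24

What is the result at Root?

20

H (Kira): max(-21, -13, 8) = 8
J (Kira): max(27, 30) = 30
C (Wren): min(8, 30) = 8
K (Kira): max(16, -41) = 16
L (Kira): max(41, 35, -44, -5) = 41
D (Wren): min(16, 41) = 16
M (Kira): max(20, -27) = 20
N (Kira): max(-41, 9, 24) = 24
P (Kira): max(-26, 42, -46) = 42
Q (Kira): max(19, 8, 50, 18) = 50
E (Wren): min(20, 24, 42, 50) = 20
A (Kira): max(8, 16, 20) = 20
R (Kira): max(-6, 38) = 38
S (Kira): max(-38, 15) = 15
F (Wren): min(38, 15) = 15
T (Kira): max(34, -27, -39) = 34
U (Kira): max(-33, 12, 33) = 33
V (Kira): max(-25, 24) = 24
G (Wren): min(34, 33, 24) = 24
B (Kira): max(15, 24) = 24
Root (Wren): min(20, 24) = 20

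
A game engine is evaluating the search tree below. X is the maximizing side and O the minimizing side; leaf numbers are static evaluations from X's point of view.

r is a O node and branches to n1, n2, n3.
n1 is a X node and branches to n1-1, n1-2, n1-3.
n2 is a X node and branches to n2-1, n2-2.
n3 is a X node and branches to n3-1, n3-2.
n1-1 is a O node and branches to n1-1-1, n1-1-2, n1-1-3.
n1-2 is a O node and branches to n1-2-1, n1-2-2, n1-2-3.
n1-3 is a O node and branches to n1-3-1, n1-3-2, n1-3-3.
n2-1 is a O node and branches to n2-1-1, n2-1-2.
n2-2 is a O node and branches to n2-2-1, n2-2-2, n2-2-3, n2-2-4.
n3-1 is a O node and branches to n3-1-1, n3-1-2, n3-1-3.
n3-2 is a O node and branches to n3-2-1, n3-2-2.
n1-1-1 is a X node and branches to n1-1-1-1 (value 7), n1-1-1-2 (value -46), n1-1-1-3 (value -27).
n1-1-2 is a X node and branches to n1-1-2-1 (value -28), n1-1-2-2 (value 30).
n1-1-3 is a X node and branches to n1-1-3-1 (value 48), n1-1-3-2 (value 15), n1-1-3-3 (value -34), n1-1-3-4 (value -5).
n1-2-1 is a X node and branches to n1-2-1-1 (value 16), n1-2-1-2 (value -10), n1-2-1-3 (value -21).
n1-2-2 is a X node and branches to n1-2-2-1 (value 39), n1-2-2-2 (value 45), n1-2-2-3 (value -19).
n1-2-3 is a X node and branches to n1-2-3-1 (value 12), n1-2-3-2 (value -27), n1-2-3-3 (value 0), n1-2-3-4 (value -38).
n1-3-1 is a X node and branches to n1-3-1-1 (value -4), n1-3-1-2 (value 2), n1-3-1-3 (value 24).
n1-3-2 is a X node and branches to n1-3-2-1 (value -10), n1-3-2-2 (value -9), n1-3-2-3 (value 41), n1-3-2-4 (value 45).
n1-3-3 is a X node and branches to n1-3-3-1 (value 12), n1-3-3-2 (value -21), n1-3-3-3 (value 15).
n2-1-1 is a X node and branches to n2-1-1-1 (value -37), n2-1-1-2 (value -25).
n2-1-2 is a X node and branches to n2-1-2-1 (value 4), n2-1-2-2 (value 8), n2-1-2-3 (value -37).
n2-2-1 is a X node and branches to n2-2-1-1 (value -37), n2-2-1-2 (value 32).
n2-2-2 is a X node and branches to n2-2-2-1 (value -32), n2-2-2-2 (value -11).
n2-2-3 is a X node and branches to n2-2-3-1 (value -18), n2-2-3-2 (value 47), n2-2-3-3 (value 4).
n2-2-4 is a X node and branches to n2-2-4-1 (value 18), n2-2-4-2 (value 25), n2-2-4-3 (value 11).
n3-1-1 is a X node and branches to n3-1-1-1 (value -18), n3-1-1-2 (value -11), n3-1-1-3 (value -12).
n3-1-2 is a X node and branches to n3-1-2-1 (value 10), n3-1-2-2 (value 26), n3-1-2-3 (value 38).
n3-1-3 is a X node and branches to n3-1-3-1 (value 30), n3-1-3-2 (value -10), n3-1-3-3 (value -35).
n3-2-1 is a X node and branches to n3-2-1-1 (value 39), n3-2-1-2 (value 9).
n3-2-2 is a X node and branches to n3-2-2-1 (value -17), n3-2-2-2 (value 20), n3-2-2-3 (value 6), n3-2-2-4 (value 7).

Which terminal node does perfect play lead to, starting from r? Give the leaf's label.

n2-2-2-2

n1-1-1 (X): max(7, -46, -27) = 7
n1-1-2 (X): max(-28, 30) = 30
n1-1-3 (X): max(48, 15, -34, -5) = 48
n1-1 (O): min(7, 30, 48) = 7
n1-2-1 (X): max(16, -10, -21) = 16
n1-2-2 (X): max(39, 45, -19) = 45
n1-2-3 (X): max(12, -27, 0, -38) = 12
n1-2 (O): min(16, 45, 12) = 12
n1-3-1 (X): max(-4, 2, 24) = 24
n1-3-2 (X): max(-10, -9, 41, 45) = 45
n1-3-3 (X): max(12, -21, 15) = 15
n1-3 (O): min(24, 45, 15) = 15
n1 (X): max(7, 12, 15) = 15
n2-1-1 (X): max(-37, -25) = -25
n2-1-2 (X): max(4, 8, -37) = 8
n2-1 (O): min(-25, 8) = -25
n2-2-1 (X): max(-37, 32) = 32
n2-2-2 (X): max(-32, -11) = -11
n2-2-3 (X): max(-18, 47, 4) = 47
n2-2-4 (X): max(18, 25, 11) = 25
n2-2 (O): min(32, -11, 47, 25) = -11
n2 (X): max(-25, -11) = -11
n3-1-1 (X): max(-18, -11, -12) = -11
n3-1-2 (X): max(10, 26, 38) = 38
n3-1-3 (X): max(30, -10, -35) = 30
n3-1 (O): min(-11, 38, 30) = -11
n3-2-1 (X): max(39, 9) = 39
n3-2-2 (X): max(-17, 20, 6, 7) = 20
n3-2 (O): min(39, 20) = 20
n3 (X): max(-11, 20) = 20
r (O): min(15, -11, 20) = -11
At r, O picks n2 (lowest: -11).
At n2, X picks n2-2 (highest: -11).
At n2-2, O picks n2-2-2 (lowest: -11).
At n2-2-2, X picks n2-2-2-2 (highest: -11).
Terminal value -11.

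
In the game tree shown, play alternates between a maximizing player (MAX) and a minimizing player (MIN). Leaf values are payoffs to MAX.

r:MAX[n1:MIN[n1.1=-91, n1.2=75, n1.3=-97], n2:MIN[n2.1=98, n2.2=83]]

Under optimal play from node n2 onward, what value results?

n2 (MIN): min(98, 83) = 83

83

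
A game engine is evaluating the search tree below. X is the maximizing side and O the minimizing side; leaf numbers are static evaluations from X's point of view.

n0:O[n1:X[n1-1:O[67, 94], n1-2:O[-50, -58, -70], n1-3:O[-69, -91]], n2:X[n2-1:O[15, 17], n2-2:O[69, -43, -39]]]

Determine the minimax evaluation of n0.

15

n1-1 (O): min(67, 94) = 67
n1-2 (O): min(-50, -58, -70) = -70
n1-3 (O): min(-69, -91) = -91
n1 (X): max(67, -70, -91) = 67
n2-1 (O): min(15, 17) = 15
n2-2 (O): min(69, -43, -39) = -43
n2 (X): max(15, -43) = 15
n0 (O): min(67, 15) = 15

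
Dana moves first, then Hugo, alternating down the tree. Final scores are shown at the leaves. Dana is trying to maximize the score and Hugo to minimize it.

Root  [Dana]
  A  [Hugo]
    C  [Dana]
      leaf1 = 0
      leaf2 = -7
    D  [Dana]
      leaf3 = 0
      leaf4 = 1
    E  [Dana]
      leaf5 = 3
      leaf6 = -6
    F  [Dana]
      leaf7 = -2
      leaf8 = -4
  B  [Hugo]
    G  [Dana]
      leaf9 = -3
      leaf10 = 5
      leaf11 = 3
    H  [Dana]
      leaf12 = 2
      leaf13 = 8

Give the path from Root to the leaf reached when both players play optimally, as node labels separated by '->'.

C (Dana): max(0, -7) = 0
D (Dana): max(0, 1) = 1
E (Dana): max(3, -6) = 3
F (Dana): max(-2, -4) = -2
A (Hugo): min(0, 1, 3, -2) = -2
G (Dana): max(-3, 5, 3) = 5
H (Dana): max(2, 8) = 8
B (Hugo): min(5, 8) = 5
Root (Dana): max(-2, 5) = 5
At Root, Dana picks B (highest: 5).
At B, Hugo picks G (lowest: 5).
At G, Dana picks leaf10 (highest: 5).
Terminal value 5.

Root -> B -> G -> leaf10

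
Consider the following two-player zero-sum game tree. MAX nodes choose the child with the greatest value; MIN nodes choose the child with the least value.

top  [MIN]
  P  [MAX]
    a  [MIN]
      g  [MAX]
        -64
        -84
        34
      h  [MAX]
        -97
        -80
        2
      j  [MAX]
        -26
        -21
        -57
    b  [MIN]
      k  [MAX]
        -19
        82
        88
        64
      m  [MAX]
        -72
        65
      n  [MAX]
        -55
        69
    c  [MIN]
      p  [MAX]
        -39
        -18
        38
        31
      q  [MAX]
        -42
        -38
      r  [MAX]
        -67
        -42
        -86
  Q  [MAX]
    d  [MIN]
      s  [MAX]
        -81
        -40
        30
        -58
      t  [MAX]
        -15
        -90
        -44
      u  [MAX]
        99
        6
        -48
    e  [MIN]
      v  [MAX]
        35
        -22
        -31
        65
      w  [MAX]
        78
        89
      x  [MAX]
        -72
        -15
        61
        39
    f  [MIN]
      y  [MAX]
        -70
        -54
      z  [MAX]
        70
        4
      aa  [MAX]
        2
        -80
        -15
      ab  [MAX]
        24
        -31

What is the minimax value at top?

g (MAX): max(-64, -84, 34) = 34
h (MAX): max(-97, -80, 2) = 2
j (MAX): max(-26, -21, -57) = -21
a (MIN): min(34, 2, -21) = -21
k (MAX): max(-19, 82, 88, 64) = 88
m (MAX): max(-72, 65) = 65
n (MAX): max(-55, 69) = 69
b (MIN): min(88, 65, 69) = 65
p (MAX): max(-39, -18, 38, 31) = 38
q (MAX): max(-42, -38) = -38
r (MAX): max(-67, -42, -86) = -42
c (MIN): min(38, -38, -42) = -42
P (MAX): max(-21, 65, -42) = 65
s (MAX): max(-81, -40, 30, -58) = 30
t (MAX): max(-15, -90, -44) = -15
u (MAX): max(99, 6, -48) = 99
d (MIN): min(30, -15, 99) = -15
v (MAX): max(35, -22, -31, 65) = 65
w (MAX): max(78, 89) = 89
x (MAX): max(-72, -15, 61, 39) = 61
e (MIN): min(65, 89, 61) = 61
y (MAX): max(-70, -54) = -54
z (MAX): max(70, 4) = 70
aa (MAX): max(2, -80, -15) = 2
ab (MAX): max(24, -31) = 24
f (MIN): min(-54, 70, 2, 24) = -54
Q (MAX): max(-15, 61, -54) = 61
top (MIN): min(65, 61) = 61

61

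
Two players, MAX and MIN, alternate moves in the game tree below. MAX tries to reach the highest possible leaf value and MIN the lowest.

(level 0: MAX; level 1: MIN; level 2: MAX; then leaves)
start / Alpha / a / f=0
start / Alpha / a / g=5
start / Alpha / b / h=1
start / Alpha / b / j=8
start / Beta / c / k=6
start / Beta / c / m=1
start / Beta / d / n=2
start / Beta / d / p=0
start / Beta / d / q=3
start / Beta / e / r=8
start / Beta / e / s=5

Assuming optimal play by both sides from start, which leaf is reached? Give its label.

g

a (MAX): max(0, 5) = 5
b (MAX): max(1, 8) = 8
Alpha (MIN): min(5, 8) = 5
c (MAX): max(6, 1) = 6
d (MAX): max(2, 0, 3) = 3
e (MAX): max(8, 5) = 8
Beta (MIN): min(6, 3, 8) = 3
start (MAX): max(5, 3) = 5
At start, MAX picks Alpha (highest: 5).
At Alpha, MIN picks a (lowest: 5).
At a, MAX picks g (highest: 5).
Terminal value 5.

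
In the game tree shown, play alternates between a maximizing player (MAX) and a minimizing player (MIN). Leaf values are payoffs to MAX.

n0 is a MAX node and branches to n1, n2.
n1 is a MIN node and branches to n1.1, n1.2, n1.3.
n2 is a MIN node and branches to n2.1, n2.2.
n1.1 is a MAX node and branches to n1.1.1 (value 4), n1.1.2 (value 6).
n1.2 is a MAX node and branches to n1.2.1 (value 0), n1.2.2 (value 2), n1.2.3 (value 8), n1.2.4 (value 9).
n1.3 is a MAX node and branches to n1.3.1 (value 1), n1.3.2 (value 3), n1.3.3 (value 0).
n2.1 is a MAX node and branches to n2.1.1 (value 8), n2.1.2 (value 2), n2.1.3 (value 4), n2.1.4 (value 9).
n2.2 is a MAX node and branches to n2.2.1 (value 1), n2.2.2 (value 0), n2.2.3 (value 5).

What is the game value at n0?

5

n1.1 (MAX): max(4, 6) = 6
n1.2 (MAX): max(0, 2, 8, 9) = 9
n1.3 (MAX): max(1, 3, 0) = 3
n1 (MIN): min(6, 9, 3) = 3
n2.1 (MAX): max(8, 2, 4, 9) = 9
n2.2 (MAX): max(1, 0, 5) = 5
n2 (MIN): min(9, 5) = 5
n0 (MAX): max(3, 5) = 5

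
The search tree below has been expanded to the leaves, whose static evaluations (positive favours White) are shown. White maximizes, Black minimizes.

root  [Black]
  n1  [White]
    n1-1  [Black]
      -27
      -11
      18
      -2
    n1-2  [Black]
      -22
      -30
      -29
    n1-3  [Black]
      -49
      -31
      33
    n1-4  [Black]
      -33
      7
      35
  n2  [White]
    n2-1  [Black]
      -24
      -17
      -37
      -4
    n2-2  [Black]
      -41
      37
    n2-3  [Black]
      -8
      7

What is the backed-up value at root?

n1-1 (Black): min(-27, -11, 18, -2) = -27
n1-2 (Black): min(-22, -30, -29) = -30
n1-3 (Black): min(-49, -31, 33) = -49
n1-4 (Black): min(-33, 7, 35) = -33
n1 (White): max(-27, -30, -49, -33) = -27
n2-1 (Black): min(-24, -17, -37, -4) = -37
n2-2 (Black): min(-41, 37) = -41
n2-3 (Black): min(-8, 7) = -8
n2 (White): max(-37, -41, -8) = -8
root (Black): min(-27, -8) = -27

-27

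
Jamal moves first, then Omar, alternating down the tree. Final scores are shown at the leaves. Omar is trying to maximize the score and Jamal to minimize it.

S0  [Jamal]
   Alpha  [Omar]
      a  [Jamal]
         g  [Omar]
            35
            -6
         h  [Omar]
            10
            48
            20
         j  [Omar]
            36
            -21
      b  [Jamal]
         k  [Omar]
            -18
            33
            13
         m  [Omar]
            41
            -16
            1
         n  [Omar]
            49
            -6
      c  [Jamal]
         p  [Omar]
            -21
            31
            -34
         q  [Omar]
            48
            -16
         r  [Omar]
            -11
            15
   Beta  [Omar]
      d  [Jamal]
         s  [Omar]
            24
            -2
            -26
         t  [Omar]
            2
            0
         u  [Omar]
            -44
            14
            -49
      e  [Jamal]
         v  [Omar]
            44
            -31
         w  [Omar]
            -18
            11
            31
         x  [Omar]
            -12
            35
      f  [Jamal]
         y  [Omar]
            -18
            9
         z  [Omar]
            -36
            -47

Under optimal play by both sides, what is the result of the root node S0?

g (Omar): max(35, -6) = 35
h (Omar): max(10, 48, 20) = 48
j (Omar): max(36, -21) = 36
a (Jamal): min(35, 48, 36) = 35
k (Omar): max(-18, 33, 13) = 33
m (Omar): max(41, -16, 1) = 41
n (Omar): max(49, -6) = 49
b (Jamal): min(33, 41, 49) = 33
p (Omar): max(-21, 31, -34) = 31
q (Omar): max(48, -16) = 48
r (Omar): max(-11, 15) = 15
c (Jamal): min(31, 48, 15) = 15
Alpha (Omar): max(35, 33, 15) = 35
s (Omar): max(24, -2, -26) = 24
t (Omar): max(2, 0) = 2
u (Omar): max(-44, 14, -49) = 14
d (Jamal): min(24, 2, 14) = 2
v (Omar): max(44, -31) = 44
w (Omar): max(-18, 11, 31) = 31
x (Omar): max(-12, 35) = 35
e (Jamal): min(44, 31, 35) = 31
y (Omar): max(-18, 9) = 9
z (Omar): max(-36, -47) = -36
f (Jamal): min(9, -36) = -36
Beta (Omar): max(2, 31, -36) = 31
S0 (Jamal): min(35, 31) = 31

31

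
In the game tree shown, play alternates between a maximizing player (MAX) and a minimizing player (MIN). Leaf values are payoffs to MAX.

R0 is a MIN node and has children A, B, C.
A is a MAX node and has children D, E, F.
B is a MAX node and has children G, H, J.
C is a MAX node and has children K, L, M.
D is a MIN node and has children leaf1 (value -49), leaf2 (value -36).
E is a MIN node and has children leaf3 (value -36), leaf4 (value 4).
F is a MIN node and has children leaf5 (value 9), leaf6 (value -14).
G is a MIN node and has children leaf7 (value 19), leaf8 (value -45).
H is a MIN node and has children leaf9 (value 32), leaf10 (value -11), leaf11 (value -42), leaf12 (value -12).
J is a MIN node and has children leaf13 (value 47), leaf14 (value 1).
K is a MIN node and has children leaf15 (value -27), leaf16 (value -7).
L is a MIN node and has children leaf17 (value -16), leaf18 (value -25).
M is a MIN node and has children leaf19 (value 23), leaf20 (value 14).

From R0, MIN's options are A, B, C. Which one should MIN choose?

D (MIN): min(-49, -36) = -49
E (MIN): min(-36, 4) = -36
F (MIN): min(9, -14) = -14
A (MAX): max(-49, -36, -14) = -14
G (MIN): min(19, -45) = -45
H (MIN): min(32, -11, -42, -12) = -42
J (MIN): min(47, 1) = 1
B (MAX): max(-45, -42, 1) = 1
K (MIN): min(-27, -7) = -27
L (MIN): min(-16, -25) = -25
M (MIN): min(23, 14) = 14
C (MAX): max(-27, -25, 14) = 14
R0 (MIN): min(-14, 1, 14) = -14
MIN at R0 wants the lowest of {A=-14, B=1, C=14}, so chooses A.

A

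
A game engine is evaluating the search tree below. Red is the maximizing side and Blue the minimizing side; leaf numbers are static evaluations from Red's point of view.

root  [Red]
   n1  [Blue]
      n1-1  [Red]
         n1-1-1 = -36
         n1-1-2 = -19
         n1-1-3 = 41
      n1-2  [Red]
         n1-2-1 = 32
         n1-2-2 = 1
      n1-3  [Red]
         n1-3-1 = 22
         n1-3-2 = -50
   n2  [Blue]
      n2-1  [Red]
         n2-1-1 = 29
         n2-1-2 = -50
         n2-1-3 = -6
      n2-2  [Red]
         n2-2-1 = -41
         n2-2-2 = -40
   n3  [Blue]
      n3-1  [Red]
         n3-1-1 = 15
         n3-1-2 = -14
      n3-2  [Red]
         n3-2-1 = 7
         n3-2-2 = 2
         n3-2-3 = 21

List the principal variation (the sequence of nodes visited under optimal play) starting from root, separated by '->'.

root -> n1 -> n1-3 -> n1-3-1

n1-1 (Red): max(-36, -19, 41) = 41
n1-2 (Red): max(32, 1) = 32
n1-3 (Red): max(22, -50) = 22
n1 (Blue): min(41, 32, 22) = 22
n2-1 (Red): max(29, -50, -6) = 29
n2-2 (Red): max(-41, -40) = -40
n2 (Blue): min(29, -40) = -40
n3-1 (Red): max(15, -14) = 15
n3-2 (Red): max(7, 2, 21) = 21
n3 (Blue): min(15, 21) = 15
root (Red): max(22, -40, 15) = 22
At root, Red picks n1 (highest: 22).
At n1, Blue picks n1-3 (lowest: 22).
At n1-3, Red picks n1-3-1 (highest: 22).
Terminal value 22.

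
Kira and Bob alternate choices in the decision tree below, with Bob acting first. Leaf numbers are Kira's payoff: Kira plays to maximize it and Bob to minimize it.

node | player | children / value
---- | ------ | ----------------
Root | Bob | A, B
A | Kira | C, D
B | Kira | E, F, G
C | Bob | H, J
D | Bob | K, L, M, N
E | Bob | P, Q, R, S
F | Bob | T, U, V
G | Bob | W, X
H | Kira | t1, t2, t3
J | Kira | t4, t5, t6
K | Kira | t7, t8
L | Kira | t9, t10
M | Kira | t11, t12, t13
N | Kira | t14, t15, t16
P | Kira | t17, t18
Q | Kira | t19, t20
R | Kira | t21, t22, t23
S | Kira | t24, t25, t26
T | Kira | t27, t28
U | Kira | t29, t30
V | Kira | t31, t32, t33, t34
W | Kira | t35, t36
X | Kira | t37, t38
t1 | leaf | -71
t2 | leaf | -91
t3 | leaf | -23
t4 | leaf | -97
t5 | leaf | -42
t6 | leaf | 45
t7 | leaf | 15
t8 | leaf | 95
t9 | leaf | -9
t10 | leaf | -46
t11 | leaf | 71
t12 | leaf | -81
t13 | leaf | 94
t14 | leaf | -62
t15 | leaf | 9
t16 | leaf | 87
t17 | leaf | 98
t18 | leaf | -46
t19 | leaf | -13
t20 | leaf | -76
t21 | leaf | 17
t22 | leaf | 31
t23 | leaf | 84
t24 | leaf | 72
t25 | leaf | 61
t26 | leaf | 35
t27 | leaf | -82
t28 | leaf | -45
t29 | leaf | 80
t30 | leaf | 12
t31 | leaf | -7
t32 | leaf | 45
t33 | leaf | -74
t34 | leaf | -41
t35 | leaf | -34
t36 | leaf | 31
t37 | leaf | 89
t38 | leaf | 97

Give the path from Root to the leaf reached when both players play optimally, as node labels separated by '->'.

Root -> A -> D -> L -> t9

H (Kira): max(-71, -91, -23) = -23
J (Kira): max(-97, -42, 45) = 45
C (Bob): min(-23, 45) = -23
K (Kira): max(15, 95) = 95
L (Kira): max(-9, -46) = -9
M (Kira): max(71, -81, 94) = 94
N (Kira): max(-62, 9, 87) = 87
D (Bob): min(95, -9, 94, 87) = -9
A (Kira): max(-23, -9) = -9
P (Kira): max(98, -46) = 98
Q (Kira): max(-13, -76) = -13
R (Kira): max(17, 31, 84) = 84
S (Kira): max(72, 61, 35) = 72
E (Bob): min(98, -13, 84, 72) = -13
T (Kira): max(-82, -45) = -45
U (Kira): max(80, 12) = 80
V (Kira): max(-7, 45, -74, -41) = 45
F (Bob): min(-45, 80, 45) = -45
W (Kira): max(-34, 31) = 31
X (Kira): max(89, 97) = 97
G (Bob): min(31, 97) = 31
B (Kira): max(-13, -45, 31) = 31
Root (Bob): min(-9, 31) = -9
At Root, Bob picks A (lowest: -9).
At A, Kira picks D (highest: -9).
At D, Bob picks L (lowest: -9).
At L, Kira picks t9 (highest: -9).
Terminal value -9.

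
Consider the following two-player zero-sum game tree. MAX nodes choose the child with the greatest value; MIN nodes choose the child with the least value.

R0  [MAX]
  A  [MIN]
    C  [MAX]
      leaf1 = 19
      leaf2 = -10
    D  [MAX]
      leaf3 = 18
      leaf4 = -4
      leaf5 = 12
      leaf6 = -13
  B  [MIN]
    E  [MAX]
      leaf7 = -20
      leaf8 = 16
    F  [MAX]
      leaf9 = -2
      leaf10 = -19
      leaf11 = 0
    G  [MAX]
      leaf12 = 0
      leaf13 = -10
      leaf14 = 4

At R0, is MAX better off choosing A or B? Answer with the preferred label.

A

C (MAX): max(19, -10) = 19
D (MAX): max(18, -4, 12, -13) = 18
A (MIN): min(19, 18) = 18
E (MAX): max(-20, 16) = 16
F (MAX): max(-2, -19, 0) = 0
G (MAX): max(0, -10, 4) = 4
B (MIN): min(16, 0, 4) = 0
MAX prefers the higher value; A=18, B=0. A is better since 18 > 0.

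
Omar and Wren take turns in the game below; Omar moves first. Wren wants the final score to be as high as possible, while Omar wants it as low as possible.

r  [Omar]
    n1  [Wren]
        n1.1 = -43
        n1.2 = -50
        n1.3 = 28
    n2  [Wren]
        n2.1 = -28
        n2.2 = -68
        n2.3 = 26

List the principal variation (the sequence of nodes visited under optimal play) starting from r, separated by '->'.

n1 (Wren): max(-43, -50, 28) = 28
n2 (Wren): max(-28, -68, 26) = 26
r (Omar): min(28, 26) = 26
At r, Omar picks n2 (lowest: 26).
At n2, Wren picks n2.3 (highest: 26).
Terminal value 26.

r -> n2 -> n2.3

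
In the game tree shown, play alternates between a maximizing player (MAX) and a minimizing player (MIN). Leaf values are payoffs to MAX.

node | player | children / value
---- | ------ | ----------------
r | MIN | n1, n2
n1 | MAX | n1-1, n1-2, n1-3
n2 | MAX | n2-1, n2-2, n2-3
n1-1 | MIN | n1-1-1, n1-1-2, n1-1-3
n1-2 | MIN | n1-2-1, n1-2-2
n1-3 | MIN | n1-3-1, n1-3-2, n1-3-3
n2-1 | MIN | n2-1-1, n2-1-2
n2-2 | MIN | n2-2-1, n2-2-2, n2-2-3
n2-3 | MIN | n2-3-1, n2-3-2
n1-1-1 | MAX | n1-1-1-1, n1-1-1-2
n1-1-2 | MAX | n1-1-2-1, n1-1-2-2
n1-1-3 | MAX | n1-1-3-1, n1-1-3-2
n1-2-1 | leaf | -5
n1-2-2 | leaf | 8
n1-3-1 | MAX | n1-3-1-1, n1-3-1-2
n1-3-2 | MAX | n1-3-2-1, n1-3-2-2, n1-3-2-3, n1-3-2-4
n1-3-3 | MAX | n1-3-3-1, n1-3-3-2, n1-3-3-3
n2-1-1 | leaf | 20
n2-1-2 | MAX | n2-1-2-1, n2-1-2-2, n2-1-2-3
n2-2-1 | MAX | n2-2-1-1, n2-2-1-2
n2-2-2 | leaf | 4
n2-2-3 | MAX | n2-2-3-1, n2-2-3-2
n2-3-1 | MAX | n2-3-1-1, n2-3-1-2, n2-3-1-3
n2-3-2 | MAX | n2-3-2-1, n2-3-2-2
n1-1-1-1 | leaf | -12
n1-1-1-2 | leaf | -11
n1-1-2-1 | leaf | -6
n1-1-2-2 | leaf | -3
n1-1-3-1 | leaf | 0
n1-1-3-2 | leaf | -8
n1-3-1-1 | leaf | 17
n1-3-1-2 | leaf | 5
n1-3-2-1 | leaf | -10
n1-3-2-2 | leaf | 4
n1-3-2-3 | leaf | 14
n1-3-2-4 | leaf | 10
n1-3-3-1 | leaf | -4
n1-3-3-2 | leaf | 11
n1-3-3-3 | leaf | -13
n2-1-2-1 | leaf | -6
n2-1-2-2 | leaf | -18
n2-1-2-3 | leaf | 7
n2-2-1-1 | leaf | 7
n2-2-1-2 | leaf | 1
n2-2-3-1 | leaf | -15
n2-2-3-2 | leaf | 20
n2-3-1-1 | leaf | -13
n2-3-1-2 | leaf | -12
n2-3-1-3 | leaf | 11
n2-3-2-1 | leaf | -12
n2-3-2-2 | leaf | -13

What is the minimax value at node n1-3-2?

14

n1-3-2 (MAX): max(-10, 4, 14, 10) = 14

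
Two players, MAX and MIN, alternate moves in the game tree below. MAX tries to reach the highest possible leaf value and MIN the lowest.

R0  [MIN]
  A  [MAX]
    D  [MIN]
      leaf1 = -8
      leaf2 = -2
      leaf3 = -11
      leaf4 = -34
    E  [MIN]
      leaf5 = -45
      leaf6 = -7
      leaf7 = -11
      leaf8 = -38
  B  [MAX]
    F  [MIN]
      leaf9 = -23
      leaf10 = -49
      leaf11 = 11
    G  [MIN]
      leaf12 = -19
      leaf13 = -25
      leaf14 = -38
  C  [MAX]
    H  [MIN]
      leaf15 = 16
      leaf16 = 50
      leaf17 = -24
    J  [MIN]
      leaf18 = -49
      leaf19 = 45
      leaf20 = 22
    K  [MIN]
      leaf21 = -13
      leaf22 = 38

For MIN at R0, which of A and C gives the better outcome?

D (MIN): min(-8, -2, -11, -34) = -34
E (MIN): min(-45, -7, -11, -38) = -45
A (MAX): max(-34, -45) = -34
H (MIN): min(16, 50, -24) = -24
J (MIN): min(-49, 45, 22) = -49
K (MIN): min(-13, 38) = -13
C (MAX): max(-24, -49, -13) = -13
MIN prefers the lower value; A=-34, C=-13. A is better since -34 < -13.

A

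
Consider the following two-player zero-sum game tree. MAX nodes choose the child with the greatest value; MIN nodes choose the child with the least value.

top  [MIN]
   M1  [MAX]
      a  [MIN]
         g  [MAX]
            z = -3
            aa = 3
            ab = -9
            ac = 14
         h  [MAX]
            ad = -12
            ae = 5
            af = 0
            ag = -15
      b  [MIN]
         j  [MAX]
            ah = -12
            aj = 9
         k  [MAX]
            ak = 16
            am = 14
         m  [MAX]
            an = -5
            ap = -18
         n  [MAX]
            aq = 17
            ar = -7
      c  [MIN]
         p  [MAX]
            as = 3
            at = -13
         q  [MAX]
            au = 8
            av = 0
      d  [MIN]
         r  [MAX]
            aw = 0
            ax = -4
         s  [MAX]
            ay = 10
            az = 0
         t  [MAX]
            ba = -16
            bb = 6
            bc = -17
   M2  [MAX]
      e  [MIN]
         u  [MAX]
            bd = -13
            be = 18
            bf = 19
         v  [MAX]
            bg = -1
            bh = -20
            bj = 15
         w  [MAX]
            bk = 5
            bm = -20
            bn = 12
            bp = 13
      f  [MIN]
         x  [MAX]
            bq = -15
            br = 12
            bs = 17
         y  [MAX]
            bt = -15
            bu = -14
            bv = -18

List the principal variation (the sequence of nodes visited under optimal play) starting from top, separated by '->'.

g (MAX): max(-3, 3, -9, 14) = 14
h (MAX): max(-12, 5, 0, -15) = 5
a (MIN): min(14, 5) = 5
j (MAX): max(-12, 9) = 9
k (MAX): max(16, 14) = 16
m (MAX): max(-5, -18) = -5
n (MAX): max(17, -7) = 17
b (MIN): min(9, 16, -5, 17) = -5
p (MAX): max(3, -13) = 3
q (MAX): max(8, 0) = 8
c (MIN): min(3, 8) = 3
r (MAX): max(0, -4) = 0
s (MAX): max(10, 0) = 10
t (MAX): max(-16, 6, -17) = 6
d (MIN): min(0, 10, 6) = 0
M1 (MAX): max(5, -5, 3, 0) = 5
u (MAX): max(-13, 18, 19) = 19
v (MAX): max(-1, -20, 15) = 15
w (MAX): max(5, -20, 12, 13) = 13
e (MIN): min(19, 15, 13) = 13
x (MAX): max(-15, 12, 17) = 17
y (MAX): max(-15, -14, -18) = -14
f (MIN): min(17, -14) = -14
M2 (MAX): max(13, -14) = 13
top (MIN): min(5, 13) = 5
At top, MIN picks M1 (lowest: 5).
At M1, MAX picks a (highest: 5).
At a, MIN picks h (lowest: 5).
At h, MAX picks ae (highest: 5).
Terminal value 5.

top -> M1 -> a -> h -> ae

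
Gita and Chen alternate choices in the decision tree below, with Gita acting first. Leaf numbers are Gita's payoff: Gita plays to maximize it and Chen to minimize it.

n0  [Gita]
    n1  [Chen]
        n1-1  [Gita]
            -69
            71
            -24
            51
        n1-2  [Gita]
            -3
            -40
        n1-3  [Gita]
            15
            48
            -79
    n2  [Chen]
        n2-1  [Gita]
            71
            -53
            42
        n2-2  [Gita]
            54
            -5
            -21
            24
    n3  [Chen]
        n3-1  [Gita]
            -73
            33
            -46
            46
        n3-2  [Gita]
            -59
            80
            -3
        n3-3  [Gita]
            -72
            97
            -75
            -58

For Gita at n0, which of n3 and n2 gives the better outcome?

n2

n3-1 (Gita): max(-73, 33, -46, 46) = 46
n3-2 (Gita): max(-59, 80, -3) = 80
n3-3 (Gita): max(-72, 97, -75, -58) = 97
n3 (Chen): min(46, 80, 97) = 46
n2-1 (Gita): max(71, -53, 42) = 71
n2-2 (Gita): max(54, -5, -21, 24) = 54
n2 (Chen): min(71, 54) = 54
Gita prefers the higher value; n3=46, n2=54. n2 is better since 54 > 46.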